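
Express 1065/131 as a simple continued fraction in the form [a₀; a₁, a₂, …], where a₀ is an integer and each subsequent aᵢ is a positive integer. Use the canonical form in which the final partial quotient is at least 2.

[8; 7, 1, 2, 2, 2]

Apply division with remainder until the remainder is 0:
⌊1065/131⌋ = 8, remainder 17
⌊131/17⌋ = 7, remainder 12
⌊17/12⌋ = 1, remainder 5
⌊12/5⌋ = 2, remainder 2
⌊5/2⌋ = 2, remainder 1
⌊2/1⌋ = 2, remainder 0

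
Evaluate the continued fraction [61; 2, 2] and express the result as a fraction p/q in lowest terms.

307/5

Start with 2.
2 + 1/(2/1) = 2 + 1/2 = 5/2
61 + 1/(5/2) = 61 + 2/5 = 307/5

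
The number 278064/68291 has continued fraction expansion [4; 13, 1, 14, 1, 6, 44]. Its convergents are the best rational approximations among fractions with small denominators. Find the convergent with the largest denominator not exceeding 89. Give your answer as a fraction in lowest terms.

List convergents until the denominator exceeds the bound:
a_0 = 4: 4/1  (≤ bound)
a_1 = 13: 53/13  (≤ bound)
a_2 = 1: 57/14  (≤ bound)
a_3 = 14: 851/209  (> 89, stop)

57/14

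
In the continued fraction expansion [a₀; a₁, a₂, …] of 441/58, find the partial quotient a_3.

Run the Euclidean algorithm, recording each quotient:
441 = 7·58 + 35, so a_0 = 7
58 = 1·35 + 23, so a_1 = 1
35 = 1·23 + 12, so a_2 = 1
23 = 1·12 + 11, so a_3 = 1

1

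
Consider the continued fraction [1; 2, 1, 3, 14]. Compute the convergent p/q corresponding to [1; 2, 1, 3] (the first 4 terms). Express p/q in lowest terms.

a_0 = 1: 1/1
a_1 = 2: 3/2
a_2 = 1: 4/3
a_3 = 3: 15/11

15/11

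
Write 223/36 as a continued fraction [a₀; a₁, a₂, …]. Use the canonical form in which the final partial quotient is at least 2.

223 ÷ 36 → quotient 6, remainder 7
36 ÷ 7 → quotient 5, remainder 1
7 ÷ 1 → quotient 7, remainder 0

[6; 5, 7]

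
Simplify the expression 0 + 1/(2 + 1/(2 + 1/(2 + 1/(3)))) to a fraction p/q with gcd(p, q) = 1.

17/41

a_0 = 0: 0/1
a_1 = 2: 1/2
a_2 = 2: 2/5
a_3 = 2: 5/12
a_4 = 3: 17/41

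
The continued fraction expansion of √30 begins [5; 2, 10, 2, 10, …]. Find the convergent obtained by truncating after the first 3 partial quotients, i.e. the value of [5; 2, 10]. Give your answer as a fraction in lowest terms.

115/21

Start with 10.
2 + 1/(10/1) = 2 + 1/10 = 21/10
5 + 1/(21/10) = 5 + 10/21 = 115/21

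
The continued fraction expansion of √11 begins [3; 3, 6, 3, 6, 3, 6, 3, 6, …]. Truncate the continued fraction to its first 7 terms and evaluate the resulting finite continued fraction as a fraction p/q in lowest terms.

25077/7561

a_0 = 3: 3/1
a_1 = 3: 10/3
a_2 = 6: 63/19
a_3 = 3: 199/60
a_4 = 6: 1257/379
a_5 = 3: 3970/1197
a_6 = 6: 25077/7561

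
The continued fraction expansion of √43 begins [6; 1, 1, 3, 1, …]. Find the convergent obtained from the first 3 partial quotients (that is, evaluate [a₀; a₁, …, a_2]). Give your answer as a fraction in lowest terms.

Start with 1.
1 + 1/(1/1) = 1 + 1/1 = 2/1
6 + 1/(2/1) = 6 + 1/2 = 13/2

13/2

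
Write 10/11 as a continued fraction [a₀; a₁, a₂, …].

Apply division with remainder until the remainder is 0:
10 ÷ 11 → quotient 0, remainder 10
11 ÷ 10 → quotient 1, remainder 1
10 ÷ 1 → quotient 10, remainder 0

[0; 1, 10]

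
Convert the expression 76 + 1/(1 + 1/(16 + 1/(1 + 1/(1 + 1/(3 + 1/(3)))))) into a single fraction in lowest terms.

Work from the innermost term outward:
Start with 3.
3 + 1/(3/1) = 3 + 1/3 = 10/3
1 + 1/(10/3) = 1 + 3/10 = 13/10
1 + 1/(13/10) = 1 + 10/13 = 23/13
16 + 1/(23/13) = 16 + 13/23 = 381/23
1 + 1/(381/23) = 1 + 23/381 = 404/381
76 + 1/(404/381) = 76 + 381/404 = 31085/404

31085/404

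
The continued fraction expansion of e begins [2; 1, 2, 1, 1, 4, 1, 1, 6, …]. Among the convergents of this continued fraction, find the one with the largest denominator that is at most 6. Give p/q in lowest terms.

List convergents until the denominator exceeds the bound:
a_0 = 2: 2/1  (≤ bound)
a_1 = 1: 3/1  (≤ bound)
a_2 = 2: 8/3  (≤ bound)
a_3 = 1: 11/4  (≤ bound)
a_4 = 1: 19/7  (> 6, stop)

11/4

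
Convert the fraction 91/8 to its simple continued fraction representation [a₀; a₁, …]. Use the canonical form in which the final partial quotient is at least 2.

[11; 2, 1, 2]

Repeatedly divide and take the remainder:
91 ÷ 8 → quotient 11, remainder 3
8 ÷ 3 → quotient 2, remainder 2
3 ÷ 2 → quotient 1, remainder 1
2 ÷ 1 → quotient 2, remainder 0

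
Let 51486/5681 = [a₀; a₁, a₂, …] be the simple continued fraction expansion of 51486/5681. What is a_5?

⌊51486/5681⌋ = 9, remainder 357
⌊5681/357⌋ = 15, remainder 326
⌊357/326⌋ = 1, remainder 31
⌊326/31⌋ = 10, remainder 16
⌊31/16⌋ = 1, remainder 15
⌊16/15⌋ = 1, remainder 1

1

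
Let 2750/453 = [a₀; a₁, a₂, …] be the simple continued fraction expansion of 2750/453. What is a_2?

6

2750 ÷ 453 → quotient 6, remainder 32
453 ÷ 32 → quotient 14, remainder 5
32 ÷ 5 → quotient 6, remainder 2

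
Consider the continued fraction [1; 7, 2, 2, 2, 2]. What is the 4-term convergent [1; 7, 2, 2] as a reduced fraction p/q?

Compute successive convergents:
a_0 = 1: 1/1
a_1 = 7: 8/7
a_2 = 2: 17/15
a_3 = 2: 42/37

42/37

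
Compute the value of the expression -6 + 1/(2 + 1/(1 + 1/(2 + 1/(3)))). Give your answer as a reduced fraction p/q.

-152/27

Start with 3.
2 + 1/(3/1) = 2 + 1/3 = 7/3
1 + 1/(7/3) = 1 + 3/7 = 10/7
2 + 1/(10/7) = 2 + 7/10 = 27/10
-6 + 1/(27/10) = -6 + 10/27 = -152/27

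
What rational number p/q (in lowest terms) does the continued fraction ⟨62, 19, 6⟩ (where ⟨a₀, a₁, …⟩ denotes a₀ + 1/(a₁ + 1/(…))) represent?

Use the convergent recurrence hₖ = aₖ·hₖ₋₁ + hₖ₋₂ (and likewise for the denominators kₖ):
a_0 = 62: 62/1
a_1 = 19: 1179/19
a_2 = 6: 7136/115

7136/115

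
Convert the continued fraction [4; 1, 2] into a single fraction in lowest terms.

14/3

a_0 = 4: 4/1
a_1 = 1: 5/1
a_2 = 2: 14/3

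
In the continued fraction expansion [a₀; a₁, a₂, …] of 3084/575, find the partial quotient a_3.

3

⌊3084/575⌋ = 5, remainder 209
⌊575/209⌋ = 2, remainder 157
⌊209/157⌋ = 1, remainder 52
⌊157/52⌋ = 3, remainder 1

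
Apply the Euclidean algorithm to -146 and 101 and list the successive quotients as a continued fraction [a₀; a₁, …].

Run the Euclidean algorithm, recording each quotient:
-146 = -2·101 + 56, so a_0 = -2
101 = 1·56 + 45, so a_1 = 1
56 = 1·45 + 11, so a_2 = 1
45 = 4·11 + 1, so a_3 = 4
11 = 11·1 + 0, so a_4 = 11

[-2; 1, 1, 4, 11]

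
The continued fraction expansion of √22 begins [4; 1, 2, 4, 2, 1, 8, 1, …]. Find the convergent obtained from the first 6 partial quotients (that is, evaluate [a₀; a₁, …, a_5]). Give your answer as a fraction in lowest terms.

197/42

Start with 1.
2 + 1/(1/1) = 2 + 1/1 = 3/1
4 + 1/(3/1) = 4 + 1/3 = 13/3
2 + 1/(13/3) = 2 + 3/13 = 29/13
1 + 1/(29/13) = 1 + 13/29 = 42/29
4 + 1/(42/29) = 4 + 29/42 = 197/42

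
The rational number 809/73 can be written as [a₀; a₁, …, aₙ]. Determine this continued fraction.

⌊809/73⌋ = 11, remainder 6
⌊73/6⌋ = 12, remainder 1
⌊6/1⌋ = 6, remainder 0

[11; 12, 6]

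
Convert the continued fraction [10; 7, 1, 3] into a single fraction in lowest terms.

Start with 3.
1 + 1/(3/1) = 1 + 1/3 = 4/3
7 + 1/(4/3) = 7 + 3/4 = 31/4
10 + 1/(31/4) = 10 + 4/31 = 314/31

314/31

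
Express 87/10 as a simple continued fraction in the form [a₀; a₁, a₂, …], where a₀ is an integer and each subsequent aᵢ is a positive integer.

[8; 1, 2, 3]

87 ÷ 10 → quotient 8, remainder 7
10 ÷ 7 → quotient 1, remainder 3
7 ÷ 3 → quotient 2, remainder 1
3 ÷ 1 → quotient 3, remainder 0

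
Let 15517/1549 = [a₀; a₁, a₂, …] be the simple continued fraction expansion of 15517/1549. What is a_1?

Repeatedly divide and take the remainder:
15517 = 10·1549 + 27, so a_0 = 10
1549 = 57·27 + 10, so a_1 = 57

57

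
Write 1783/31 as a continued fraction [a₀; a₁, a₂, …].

[57; 1, 1, 15]

Repeatedly divide and take the remainder:
1783 ÷ 31 → quotient 57, remainder 16
31 ÷ 16 → quotient 1, remainder 15
16 ÷ 15 → quotient 1, remainder 1
15 ÷ 1 → quotient 15, remainder 0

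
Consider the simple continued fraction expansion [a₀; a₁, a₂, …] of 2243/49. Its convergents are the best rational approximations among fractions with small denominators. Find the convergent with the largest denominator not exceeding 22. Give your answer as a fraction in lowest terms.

List convergents until the denominator exceeds the bound:
a_0 = 45: 45/1  (≤ bound)
a_1 = 1: 46/1  (≤ bound)
a_2 = 3: 183/4  (≤ bound)
a_3 = 2: 412/9  (≤ bound)
a_4 = 5: 2243/49  (> 22, stop)

412/9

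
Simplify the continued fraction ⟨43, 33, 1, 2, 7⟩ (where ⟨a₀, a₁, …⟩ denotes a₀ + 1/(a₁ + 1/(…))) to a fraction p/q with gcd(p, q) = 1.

31885/741

Work from the innermost term outward:
Start with 7.
2 + 1/(7/1) = 2 + 1/7 = 15/7
1 + 1/(15/7) = 1 + 7/15 = 22/15
33 + 1/(22/15) = 33 + 15/22 = 741/22
43 + 1/(741/22) = 43 + 22/741 = 31885/741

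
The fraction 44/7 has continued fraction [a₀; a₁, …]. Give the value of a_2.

44 = 6·7 + 2, so a_0 = 6
7 = 3·2 + 1, so a_1 = 3
2 = 2·1 + 0, so a_2 = 2

2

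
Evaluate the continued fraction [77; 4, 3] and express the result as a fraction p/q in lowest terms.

a_0 = 77: 77/1
a_1 = 4: 309/4
a_2 = 3: 1004/13

1004/13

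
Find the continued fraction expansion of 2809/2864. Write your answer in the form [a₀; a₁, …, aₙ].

2809 = 0·2864 + 2809, so a_0 = 0
2864 = 1·2809 + 55, so a_1 = 1
2809 = 51·55 + 4, so a_2 = 51
55 = 13·4 + 3, so a_3 = 13
4 = 1·3 + 1, so a_4 = 1
3 = 3·1 + 0, so a_5 = 3

[0; 1, 51, 13, 1, 3]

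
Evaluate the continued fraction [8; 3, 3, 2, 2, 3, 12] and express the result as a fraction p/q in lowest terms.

19497/2348

a_0 = 8: 8/1
a_1 = 3: 25/3
a_2 = 3: 83/10
a_3 = 2: 191/23
a_4 = 2: 465/56
a_5 = 3: 1586/191
a_6 = 12: 19497/2348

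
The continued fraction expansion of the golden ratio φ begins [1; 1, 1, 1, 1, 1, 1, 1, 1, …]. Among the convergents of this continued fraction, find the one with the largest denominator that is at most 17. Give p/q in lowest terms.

21/13

a_0 = 1: 1/1  (≤ bound)
a_1 = 1: 2/1  (≤ bound)
a_2 = 1: 3/2  (≤ bound)
a_3 = 1: 5/3  (≤ bound)
a_4 = 1: 8/5  (≤ bound)
a_5 = 1: 13/8  (≤ bound)
a_6 = 1: 21/13  (≤ bound)
a_7 = 1: 34/21  (> 17, stop)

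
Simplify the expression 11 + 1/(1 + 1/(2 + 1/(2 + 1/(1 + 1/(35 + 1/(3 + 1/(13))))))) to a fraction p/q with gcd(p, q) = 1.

168601/14410

Compute successive convergents:
a_0 = 11: 11/1
a_1 = 1: 12/1
a_2 = 2: 35/3
a_3 = 2: 82/7
a_4 = 1: 117/10
a_5 = 35: 4177/357
a_6 = 3: 12648/1081
a_7 = 13: 168601/14410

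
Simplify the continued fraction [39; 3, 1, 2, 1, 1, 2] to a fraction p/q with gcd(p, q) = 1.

2631/67

Build up convergents one term at a time:
a_0 = 39: 39/1
a_1 = 3: 118/3
a_2 = 1: 157/4
a_3 = 2: 432/11
a_4 = 1: 589/15
a_5 = 1: 1021/26
a_6 = 2: 2631/67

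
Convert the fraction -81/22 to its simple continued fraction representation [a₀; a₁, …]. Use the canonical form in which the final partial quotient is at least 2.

[-4; 3, 7]

⌊-81/22⌋ = -4, remainder 7
⌊22/7⌋ = 3, remainder 1
⌊7/1⌋ = 7, remainder 0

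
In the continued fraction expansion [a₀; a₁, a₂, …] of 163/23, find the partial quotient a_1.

163 ÷ 23 → quotient 7, remainder 2
23 ÷ 2 → quotient 11, remainder 1

11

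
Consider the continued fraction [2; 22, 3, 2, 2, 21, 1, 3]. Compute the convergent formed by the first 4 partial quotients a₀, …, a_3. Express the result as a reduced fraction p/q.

a_0 = 2: 2/1
a_1 = 22: 45/22
a_2 = 3: 137/67
a_3 = 2: 319/156

319/156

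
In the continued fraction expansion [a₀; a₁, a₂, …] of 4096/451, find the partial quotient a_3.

3

4096 ÷ 451 → quotient 9, remainder 37
451 ÷ 37 → quotient 12, remainder 7
37 ÷ 7 → quotient 5, remainder 2
7 ÷ 2 → quotient 3, remainder 1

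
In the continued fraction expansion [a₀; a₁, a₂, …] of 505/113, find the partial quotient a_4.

1

505 ÷ 113 → quotient 4, remainder 53
113 ÷ 53 → quotient 2, remainder 7
53 ÷ 7 → quotient 7, remainder 4
7 ÷ 4 → quotient 1, remainder 3
4 ÷ 3 → quotient 1, remainder 1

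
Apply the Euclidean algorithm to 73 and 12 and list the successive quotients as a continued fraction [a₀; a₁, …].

[6; 12]

⌊73/12⌋ = 6, remainder 1
⌊12/1⌋ = 12, remainder 0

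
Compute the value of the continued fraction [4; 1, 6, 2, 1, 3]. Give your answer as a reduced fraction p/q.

394/81

Use the convergent recurrence hₖ = aₖ·hₖ₋₁ + hₖ₋₂ (and likewise for the denominators kₖ):
a_0 = 4: 4/1
a_1 = 1: 5/1
a_2 = 6: 34/7
a_3 = 2: 73/15
a_4 = 1: 107/22
a_5 = 3: 394/81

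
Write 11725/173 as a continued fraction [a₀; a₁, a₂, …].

[67; 1, 3, 2, 3, 2, 2]

11725 ÷ 173 → quotient 67, remainder 134
173 ÷ 134 → quotient 1, remainder 39
134 ÷ 39 → quotient 3, remainder 17
39 ÷ 17 → quotient 2, remainder 5
17 ÷ 5 → quotient 3, remainder 2
5 ÷ 2 → quotient 2, remainder 1
2 ÷ 1 → quotient 2, remainder 0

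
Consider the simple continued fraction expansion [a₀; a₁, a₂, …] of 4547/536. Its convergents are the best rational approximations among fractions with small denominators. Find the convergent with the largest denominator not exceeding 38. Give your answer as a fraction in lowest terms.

246/29

a_0 = 8: 8/1  (≤ bound)
a_1 = 2: 17/2  (≤ bound)
a_2 = 14: 246/29  (≤ bound)
a_3 = 2: 509/60  (> 38, stop)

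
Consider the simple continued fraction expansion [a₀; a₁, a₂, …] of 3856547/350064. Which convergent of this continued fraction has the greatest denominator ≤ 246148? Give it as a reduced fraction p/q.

1801218/163499

List convergents until the denominator exceeds the bound:
a_0 = 11: 11/1  (≤ bound)
a_1 = 59: 650/59  (≤ bound)
a_2 = 1: 661/60  (≤ bound)
a_3 = 10: 7260/659  (≤ bound)
a_4 = 3: 22441/2037  (≤ bound)
a_5 = 11: 254111/23066  (≤ bound)
a_6 = 7: 1801218/163499  (≤ bound)
a_7 = 2: 3856547/350064  (> 246148, stop)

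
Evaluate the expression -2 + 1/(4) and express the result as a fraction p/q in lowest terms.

a_0 = -2: -2/1
a_1 = 4: -7/4

-7/4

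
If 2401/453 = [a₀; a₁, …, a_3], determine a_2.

Repeatedly divide and take the remainder:
2401 ÷ 453 → quotient 5, remainder 136
453 ÷ 136 → quotient 3, remainder 45
136 ÷ 45 → quotient 3, remainder 1

3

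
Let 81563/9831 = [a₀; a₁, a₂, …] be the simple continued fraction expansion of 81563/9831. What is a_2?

2

81563 = 8·9831 + 2915, so a_0 = 8
9831 = 3·2915 + 1086, so a_1 = 3
2915 = 2·1086 + 743, so a_2 = 2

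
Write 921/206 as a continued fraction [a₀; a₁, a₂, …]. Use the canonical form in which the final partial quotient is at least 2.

[4; 2, 8, 12]

⌊921/206⌋ = 4, remainder 97
⌊206/97⌋ = 2, remainder 12
⌊97/12⌋ = 8, remainder 1
⌊12/1⌋ = 12, remainder 0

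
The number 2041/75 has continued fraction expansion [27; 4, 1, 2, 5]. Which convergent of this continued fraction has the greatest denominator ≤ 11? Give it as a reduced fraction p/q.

List convergents until the denominator exceeds the bound:
a_0 = 27: 27/1  (≤ bound)
a_1 = 4: 109/4  (≤ bound)
a_2 = 1: 136/5  (≤ bound)
a_3 = 2: 381/14  (> 11, stop)

136/5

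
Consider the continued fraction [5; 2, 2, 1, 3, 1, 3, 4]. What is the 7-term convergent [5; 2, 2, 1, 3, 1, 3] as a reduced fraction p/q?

678/125

Start with 3.
1 + 1/(3/1) = 1 + 1/3 = 4/3
3 + 1/(4/3) = 3 + 3/4 = 15/4
1 + 1/(15/4) = 1 + 4/15 = 19/15
2 + 1/(19/15) = 2 + 15/19 = 53/19
2 + 1/(53/19) = 2 + 19/53 = 125/53
5 + 1/(125/53) = 5 + 53/125 = 678/125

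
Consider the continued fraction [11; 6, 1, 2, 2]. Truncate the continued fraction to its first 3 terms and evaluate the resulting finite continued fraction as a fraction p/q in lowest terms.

78/7

a_0 = 11: 11/1
a_1 = 6: 67/6
a_2 = 1: 78/7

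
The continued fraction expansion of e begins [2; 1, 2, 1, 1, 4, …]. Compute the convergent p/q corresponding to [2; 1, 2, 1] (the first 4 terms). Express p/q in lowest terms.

11/4

a_0 = 2: 2/1
a_1 = 1: 3/1
a_2 = 2: 8/3
a_3 = 1: 11/4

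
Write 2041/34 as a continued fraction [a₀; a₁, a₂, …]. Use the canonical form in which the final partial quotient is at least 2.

[60; 34]

2041 = 60·34 + 1, so a_0 = 60
34 = 34·1 + 0, so a_1 = 34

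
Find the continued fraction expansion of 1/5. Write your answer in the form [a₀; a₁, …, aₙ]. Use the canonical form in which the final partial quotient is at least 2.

[0; 5]

Run the Euclidean algorithm, recording each quotient:
⌊1/5⌋ = 0, remainder 1
⌊5/1⌋ = 5, remainder 0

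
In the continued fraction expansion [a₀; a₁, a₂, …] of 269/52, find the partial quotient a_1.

5

Run the Euclidean algorithm, recording each quotient:
⌊269/52⌋ = 5, remainder 9
⌊52/9⌋ = 5, remainder 7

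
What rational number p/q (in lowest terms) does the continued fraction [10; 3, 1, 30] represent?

1261/123

a_0 = 10: 10/1
a_1 = 3: 31/3
a_2 = 1: 41/4
a_3 = 30: 1261/123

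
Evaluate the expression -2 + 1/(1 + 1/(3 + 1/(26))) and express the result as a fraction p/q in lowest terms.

-131/105

a_0 = -2: -2/1
a_1 = 1: -1/1
a_2 = 3: -5/4
a_3 = 26: -131/105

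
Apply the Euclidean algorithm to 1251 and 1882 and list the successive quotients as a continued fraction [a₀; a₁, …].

1251 = 0·1882 + 1251, so a_0 = 0
1882 = 1·1251 + 631, so a_1 = 1
1251 = 1·631 + 620, so a_2 = 1
631 = 1·620 + 11, so a_3 = 1
620 = 56·11 + 4, so a_4 = 56
11 = 2·4 + 3, so a_5 = 2
4 = 1·3 + 1, so a_6 = 1
3 = 3·1 + 0, so a_7 = 3

[0; 1, 1, 1, 56, 2, 1, 3]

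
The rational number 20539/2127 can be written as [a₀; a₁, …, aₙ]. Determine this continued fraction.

[9; 1, 1, 1, 10, 13, 5]

20539 ÷ 2127 → quotient 9, remainder 1396
2127 ÷ 1396 → quotient 1, remainder 731
1396 ÷ 731 → quotient 1, remainder 665
731 ÷ 665 → quotient 1, remainder 66
665 ÷ 66 → quotient 10, remainder 5
66 ÷ 5 → quotient 13, remainder 1
5 ÷ 1 → quotient 5, remainder 0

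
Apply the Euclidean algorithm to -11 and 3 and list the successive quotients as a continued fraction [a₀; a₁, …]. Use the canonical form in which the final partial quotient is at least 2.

-11 = -4·3 + 1, so a_0 = -4
3 = 3·1 + 0, so a_1 = 3

[-4; 3]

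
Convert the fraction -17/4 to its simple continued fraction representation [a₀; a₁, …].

Run the Euclidean algorithm, recording each quotient:
-17 = -5·4 + 3, so a_0 = -5
4 = 1·3 + 1, so a_1 = 1
3 = 3·1 + 0, so a_2 = 3

[-5; 1, 3]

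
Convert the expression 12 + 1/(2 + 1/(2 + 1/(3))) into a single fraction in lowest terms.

211/17

Build up convergents one term at a time:
a_0 = 12: 12/1
a_1 = 2: 25/2
a_2 = 2: 62/5
a_3 = 3: 211/17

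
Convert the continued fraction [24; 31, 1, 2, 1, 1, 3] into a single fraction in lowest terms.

Work from the innermost term outward:
Start with 3.
1 + 1/(3/1) = 1 + 1/3 = 4/3
1 + 1/(4/3) = 1 + 3/4 = 7/4
2 + 1/(7/4) = 2 + 4/7 = 18/7
1 + 1/(18/7) = 1 + 7/18 = 25/18
31 + 1/(25/18) = 31 + 18/25 = 793/25
24 + 1/(793/25) = 24 + 25/793 = 19057/793

19057/793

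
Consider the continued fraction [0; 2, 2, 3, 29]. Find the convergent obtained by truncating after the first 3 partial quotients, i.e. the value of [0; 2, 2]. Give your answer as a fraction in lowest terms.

Start with 2.
2 + 1/(2/1) = 2 + 1/2 = 5/2
0 + 1/(5/2) = 0 + 2/5 = 2/5

2/5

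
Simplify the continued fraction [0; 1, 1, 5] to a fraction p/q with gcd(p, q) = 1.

Starting at the tail and folding back:
Start with 5.
1 + 1/(5/1) = 1 + 1/5 = 6/5
1 + 1/(6/5) = 1 + 5/6 = 11/6
0 + 1/(11/6) = 0 + 6/11 = 6/11

6/11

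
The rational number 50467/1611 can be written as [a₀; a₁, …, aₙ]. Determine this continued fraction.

[31; 3, 15, 1, 15, 2]

⌊50467/1611⌋ = 31, remainder 526
⌊1611/526⌋ = 3, remainder 33
⌊526/33⌋ = 15, remainder 31
⌊33/31⌋ = 1, remainder 2
⌊31/2⌋ = 15, remainder 1
⌊2/1⌋ = 2, remainder 0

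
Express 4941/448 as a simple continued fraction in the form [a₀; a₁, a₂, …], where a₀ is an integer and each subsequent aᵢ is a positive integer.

[11; 34, 2, 6]

4941 ÷ 448 → quotient 11, remainder 13
448 ÷ 13 → quotient 34, remainder 6
13 ÷ 6 → quotient 2, remainder 1
6 ÷ 1 → quotient 6, remainder 0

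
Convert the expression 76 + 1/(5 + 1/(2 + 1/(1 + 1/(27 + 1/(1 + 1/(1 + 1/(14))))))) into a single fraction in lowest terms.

997064/13087

a_0 = 76: 76/1
a_1 = 5: 381/5
a_2 = 2: 838/11
a_3 = 1: 1219/16
a_4 = 27: 33751/443
a_5 = 1: 34970/459
a_6 = 1: 68721/902
a_7 = 14: 997064/13087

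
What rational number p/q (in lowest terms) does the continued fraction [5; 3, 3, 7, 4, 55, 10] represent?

a_0 = 5: 5/1
a_1 = 3: 16/3
a_2 = 3: 53/10
a_3 = 7: 387/73
a_4 = 4: 1601/302
a_5 = 55: 88442/16683
a_6 = 10: 886021/167132

886021/167132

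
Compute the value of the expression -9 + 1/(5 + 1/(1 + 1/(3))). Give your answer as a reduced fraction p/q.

Work from the innermost term outward:
Start with 3.
1 + 1/(3/1) = 1 + 1/3 = 4/3
5 + 1/(4/3) = 5 + 3/4 = 23/4
-9 + 1/(23/4) = -9 + 4/23 = -203/23

-203/23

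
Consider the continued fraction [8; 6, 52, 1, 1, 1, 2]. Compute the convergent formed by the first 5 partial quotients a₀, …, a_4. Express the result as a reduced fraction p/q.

5161/632

Start with 1.
1 + 1/(1/1) = 1 + 1/1 = 2/1
52 + 1/(2/1) = 52 + 1/2 = 105/2
6 + 1/(105/2) = 6 + 2/105 = 632/105
8 + 1/(632/105) = 8 + 105/632 = 5161/632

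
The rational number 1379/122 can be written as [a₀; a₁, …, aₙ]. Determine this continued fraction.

[11; 3, 3, 2, 1, 3]

1379 = 11·122 + 37, so a_0 = 11
122 = 3·37 + 11, so a_1 = 3
37 = 3·11 + 4, so a_2 = 3
11 = 2·4 + 3, so a_3 = 2
4 = 1·3 + 1, so a_4 = 1
3 = 3·1 + 0, so a_5 = 3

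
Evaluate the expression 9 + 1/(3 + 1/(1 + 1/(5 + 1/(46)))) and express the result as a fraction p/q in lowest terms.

9835/1062

Work from the innermost term outward:
Start with 46.
5 + 1/(46/1) = 5 + 1/46 = 231/46
1 + 1/(231/46) = 1 + 46/231 = 277/231
3 + 1/(277/231) = 3 + 231/277 = 1062/277
9 + 1/(1062/277) = 9 + 277/1062 = 9835/1062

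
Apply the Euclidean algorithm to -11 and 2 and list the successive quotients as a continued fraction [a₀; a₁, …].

Apply division with remainder until the remainder is 0:
-11 ÷ 2 → quotient -6, remainder 1
2 ÷ 1 → quotient 2, remainder 0

[-6; 2]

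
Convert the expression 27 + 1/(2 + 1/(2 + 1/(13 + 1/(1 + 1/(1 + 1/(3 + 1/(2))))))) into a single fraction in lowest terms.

Start with 2.
3 + 1/(2/1) = 3 + 1/2 = 7/2
1 + 1/(7/2) = 1 + 2/7 = 9/7
1 + 1/(9/7) = 1 + 7/9 = 16/9
13 + 1/(16/9) = 13 + 9/16 = 217/16
2 + 1/(217/16) = 2 + 16/217 = 450/217
2 + 1/(450/217) = 2 + 217/450 = 1117/450
27 + 1/(1117/450) = 27 + 450/1117 = 30609/1117

30609/1117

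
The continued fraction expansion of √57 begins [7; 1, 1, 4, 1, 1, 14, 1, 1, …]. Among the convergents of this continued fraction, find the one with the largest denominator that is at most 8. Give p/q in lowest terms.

a_0 = 7: 7/1  (≤ bound)
a_1 = 1: 8/1  (≤ bound)
a_2 = 1: 15/2  (≤ bound)
a_3 = 4: 68/9  (> 8, stop)

15/2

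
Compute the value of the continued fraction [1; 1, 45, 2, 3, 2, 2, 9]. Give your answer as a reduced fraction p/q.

Build up convergents one term at a time:
a_0 = 1: 1/1
a_1 = 1: 2/1
a_2 = 45: 91/46
a_3 = 2: 184/93
a_4 = 3: 643/325
a_5 = 2: 1470/743
a_6 = 2: 3583/1811
a_7 = 9: 33717/17042

33717/17042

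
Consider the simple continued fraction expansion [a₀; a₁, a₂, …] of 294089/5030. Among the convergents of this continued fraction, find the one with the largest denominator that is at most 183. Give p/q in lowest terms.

877/15

a_0 = 58: 58/1  (≤ bound)
a_1 = 2: 117/2  (≤ bound)
a_2 = 7: 877/15  (≤ bound)
a_3 = 13: 11518/197  (> 183, stop)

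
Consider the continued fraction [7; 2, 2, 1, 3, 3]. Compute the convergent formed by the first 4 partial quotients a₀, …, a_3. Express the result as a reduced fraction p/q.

52/7

Build up convergents one term at a time:
a_0 = 7: 7/1
a_1 = 2: 15/2
a_2 = 2: 37/5
a_3 = 1: 52/7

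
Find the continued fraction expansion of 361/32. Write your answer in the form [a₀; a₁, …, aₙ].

361 = 11·32 + 9, so a_0 = 11
32 = 3·9 + 5, so a_1 = 3
9 = 1·5 + 4, so a_2 = 1
5 = 1·4 + 1, so a_3 = 1
4 = 4·1 + 0, so a_4 = 4

[11; 3, 1, 1, 4]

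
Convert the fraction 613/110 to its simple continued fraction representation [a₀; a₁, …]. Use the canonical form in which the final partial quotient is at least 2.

[5; 1, 1, 2, 1, 15]

613 ÷ 110 → quotient 5, remainder 63
110 ÷ 63 → quotient 1, remainder 47
63 ÷ 47 → quotient 1, remainder 16
47 ÷ 16 → quotient 2, remainder 15
16 ÷ 15 → quotient 1, remainder 1
15 ÷ 1 → quotient 15, remainder 0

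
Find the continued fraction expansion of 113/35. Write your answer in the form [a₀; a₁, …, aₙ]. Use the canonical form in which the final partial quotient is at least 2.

113 = 3·35 + 8, so a_0 = 3
35 = 4·8 + 3, so a_1 = 4
8 = 2·3 + 2, so a_2 = 2
3 = 1·2 + 1, so a_3 = 1
2 = 2·1 + 0, so a_4 = 2

[3; 4, 2, 1, 2]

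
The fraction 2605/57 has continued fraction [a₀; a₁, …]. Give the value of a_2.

2

Apply division with remainder until the remainder is 0:
⌊2605/57⌋ = 45, remainder 40
⌊57/40⌋ = 1, remainder 17
⌊40/17⌋ = 2, remainder 6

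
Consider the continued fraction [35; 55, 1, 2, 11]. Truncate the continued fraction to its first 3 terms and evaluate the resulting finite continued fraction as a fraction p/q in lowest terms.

Work from the innermost term outward:
Start with 1.
55 + 1/(1/1) = 55 + 1/1 = 56/1
35 + 1/(56/1) = 35 + 1/56 = 1961/56

1961/56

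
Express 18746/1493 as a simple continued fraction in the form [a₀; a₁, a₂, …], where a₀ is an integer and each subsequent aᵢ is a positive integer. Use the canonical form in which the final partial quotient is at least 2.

⌊18746/1493⌋ = 12, remainder 830
⌊1493/830⌋ = 1, remainder 663
⌊830/663⌋ = 1, remainder 167
⌊663/167⌋ = 3, remainder 162
⌊167/162⌋ = 1, remainder 5
⌊162/5⌋ = 32, remainder 2
⌊5/2⌋ = 2, remainder 1
⌊2/1⌋ = 2, remainder 0

[12; 1, 1, 3, 1, 32, 2, 2]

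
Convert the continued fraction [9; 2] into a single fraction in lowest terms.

Start with 2.
9 + 1/(2/1) = 9 + 1/2 = 19/2

19/2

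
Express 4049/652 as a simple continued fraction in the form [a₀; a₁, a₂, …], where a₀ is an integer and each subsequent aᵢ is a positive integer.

[6; 4, 1, 3, 6, 1, 1, 2]

⌊4049/652⌋ = 6, remainder 137
⌊652/137⌋ = 4, remainder 104
⌊137/104⌋ = 1, remainder 33
⌊104/33⌋ = 3, remainder 5
⌊33/5⌋ = 6, remainder 3
⌊5/3⌋ = 1, remainder 2
⌊3/2⌋ = 1, remainder 1
⌊2/1⌋ = 2, remainder 0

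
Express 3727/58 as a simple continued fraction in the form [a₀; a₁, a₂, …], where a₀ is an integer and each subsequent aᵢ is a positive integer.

⌊3727/58⌋ = 64, remainder 15
⌊58/15⌋ = 3, remainder 13
⌊15/13⌋ = 1, remainder 2
⌊13/2⌋ = 6, remainder 1
⌊2/1⌋ = 2, remainder 0

[64; 3, 1, 6, 2]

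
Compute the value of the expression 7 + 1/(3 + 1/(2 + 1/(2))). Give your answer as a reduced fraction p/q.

Build up convergents one term at a time:
a_0 = 7: 7/1
a_1 = 3: 22/3
a_2 = 2: 51/7
a_3 = 2: 124/17

124/17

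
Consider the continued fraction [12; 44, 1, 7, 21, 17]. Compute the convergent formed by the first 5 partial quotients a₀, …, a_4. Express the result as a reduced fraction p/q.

91177/7584

Start with 21.
7 + 1/(21/1) = 7 + 1/21 = 148/21
1 + 1/(148/21) = 1 + 21/148 = 169/148
44 + 1/(169/148) = 44 + 148/169 = 7584/169
12 + 1/(7584/169) = 12 + 169/7584 = 91177/7584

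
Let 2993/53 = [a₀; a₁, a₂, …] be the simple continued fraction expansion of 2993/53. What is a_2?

Apply division with remainder until the remainder is 0:
⌊2993/53⌋ = 56, remainder 25
⌊53/25⌋ = 2, remainder 3
⌊25/3⌋ = 8, remainder 1

8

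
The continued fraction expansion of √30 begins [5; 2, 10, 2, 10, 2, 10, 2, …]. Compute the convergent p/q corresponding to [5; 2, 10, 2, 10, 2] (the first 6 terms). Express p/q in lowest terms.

Collapse the nested fraction from the inside out:
Start with 2.
10 + 1/(2/1) = 10 + 1/2 = 21/2
2 + 1/(21/2) = 2 + 2/21 = 44/21
10 + 1/(44/21) = 10 + 21/44 = 461/44
2 + 1/(461/44) = 2 + 44/461 = 966/461
5 + 1/(966/461) = 5 + 461/966 = 5291/966

5291/966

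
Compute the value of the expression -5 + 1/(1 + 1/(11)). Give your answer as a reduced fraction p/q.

-49/12

a_0 = -5: -5/1
a_1 = 1: -4/1
a_2 = 11: -49/12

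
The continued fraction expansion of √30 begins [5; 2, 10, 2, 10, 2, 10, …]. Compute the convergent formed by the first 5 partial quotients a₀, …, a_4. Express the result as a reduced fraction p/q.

2525/461

Start with 10.
2 + 1/(10/1) = 2 + 1/10 = 21/10
10 + 1/(21/10) = 10 + 10/21 = 220/21
2 + 1/(220/21) = 2 + 21/220 = 461/220
5 + 1/(461/220) = 5 + 220/461 = 2525/461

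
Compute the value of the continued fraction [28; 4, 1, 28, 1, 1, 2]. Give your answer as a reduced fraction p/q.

20728/735

Build up convergents one term at a time:
a_0 = 28: 28/1
a_1 = 4: 113/4
a_2 = 1: 141/5
a_3 = 28: 4061/144
a_4 = 1: 4202/149
a_5 = 1: 8263/293
a_6 = 2: 20728/735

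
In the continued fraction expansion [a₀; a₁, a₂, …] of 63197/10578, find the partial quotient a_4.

⌊63197/10578⌋ = 5, remainder 10307
⌊10578/10307⌋ = 1, remainder 271
⌊10307/271⌋ = 38, remainder 9
⌊271/9⌋ = 30, remainder 1
⌊9/1⌋ = 9, remainder 0

9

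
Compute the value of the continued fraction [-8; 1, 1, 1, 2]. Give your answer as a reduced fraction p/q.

-59/8

a_0 = -8: -8/1
a_1 = 1: -7/1
a_2 = 1: -15/2
a_3 = 1: -22/3
a_4 = 2: -59/8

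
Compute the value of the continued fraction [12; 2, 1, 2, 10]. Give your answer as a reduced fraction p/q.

a_0 = 12: 12/1
a_1 = 2: 25/2
a_2 = 1: 37/3
a_3 = 2: 99/8
a_4 = 10: 1027/83

1027/83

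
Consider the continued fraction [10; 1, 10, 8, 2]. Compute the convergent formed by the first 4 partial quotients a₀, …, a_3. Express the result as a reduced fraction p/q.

971/89

Work from the innermost term outward:
Start with 8.
10 + 1/(8/1) = 10 + 1/8 = 81/8
1 + 1/(81/8) = 1 + 8/81 = 89/81
10 + 1/(89/81) = 10 + 81/89 = 971/89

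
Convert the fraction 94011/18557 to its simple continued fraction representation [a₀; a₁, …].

[5; 15, 7, 2, 1, 13, 4]

94011 = 5·18557 + 1226, so a_0 = 5
18557 = 15·1226 + 167, so a_1 = 15
1226 = 7·167 + 57, so a_2 = 7
167 = 2·57 + 53, so a_3 = 2
57 = 1·53 + 4, so a_4 = 1
53 = 13·4 + 1, so a_5 = 13
4 = 4·1 + 0, so a_6 = 4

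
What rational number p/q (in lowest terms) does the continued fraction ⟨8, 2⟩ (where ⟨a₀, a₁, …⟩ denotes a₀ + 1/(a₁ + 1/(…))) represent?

17/2

Starting at the tail and folding back:
Start with 2.
8 + 1/(2/1) = 8 + 1/2 = 17/2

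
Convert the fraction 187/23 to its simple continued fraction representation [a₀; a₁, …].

Repeatedly divide and take the remainder:
187 = 8·23 + 3, so a_0 = 8
23 = 7·3 + 2, so a_1 = 7
3 = 1·2 + 1, so a_2 = 1
2 = 2·1 + 0, so a_3 = 2

[8; 7, 1, 2]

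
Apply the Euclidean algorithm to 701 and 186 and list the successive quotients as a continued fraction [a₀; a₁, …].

701 ÷ 186 → quotient 3, remainder 143
186 ÷ 143 → quotient 1, remainder 43
143 ÷ 43 → quotient 3, remainder 14
43 ÷ 14 → quotient 3, remainder 1
14 ÷ 1 → quotient 14, remainder 0

[3; 1, 3, 3, 14]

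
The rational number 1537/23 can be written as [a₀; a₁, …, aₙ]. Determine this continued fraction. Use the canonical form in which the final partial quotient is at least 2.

[66; 1, 4, 1, 3]

1537 = 66·23 + 19, so a_0 = 66
23 = 1·19 + 4, so a_1 = 1
19 = 4·4 + 3, so a_2 = 4
4 = 1·3 + 1, so a_3 = 1
3 = 3·1 + 0, so a_4 = 3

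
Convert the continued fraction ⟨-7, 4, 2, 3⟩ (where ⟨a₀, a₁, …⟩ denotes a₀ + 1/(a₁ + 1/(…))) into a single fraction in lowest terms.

-210/31

Build up convergents one term at a time:
a_0 = -7: -7/1
a_1 = 4: -27/4
a_2 = 2: -61/9
a_3 = 3: -210/31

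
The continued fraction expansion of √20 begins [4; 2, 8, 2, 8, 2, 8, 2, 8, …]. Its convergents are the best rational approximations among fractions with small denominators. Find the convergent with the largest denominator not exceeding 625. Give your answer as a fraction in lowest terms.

1364/305

a_0 = 4: 4/1  (≤ bound)
a_1 = 2: 9/2  (≤ bound)
a_2 = 8: 76/17  (≤ bound)
a_3 = 2: 161/36  (≤ bound)
a_4 = 8: 1364/305  (≤ bound)
a_5 = 2: 2889/646  (> 625, stop)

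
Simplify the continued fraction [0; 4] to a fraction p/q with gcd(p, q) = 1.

Start with 4.
0 + 1/(4/1) = 0 + 1/4 = 1/4

1/4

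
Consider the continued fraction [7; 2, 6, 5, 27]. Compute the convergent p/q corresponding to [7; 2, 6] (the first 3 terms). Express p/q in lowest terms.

97/13

a_0 = 7: 7/1
a_1 = 2: 15/2
a_2 = 6: 97/13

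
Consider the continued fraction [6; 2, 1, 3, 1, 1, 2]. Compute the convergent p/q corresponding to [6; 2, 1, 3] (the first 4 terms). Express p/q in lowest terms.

a_0 = 6: 6/1
a_1 = 2: 13/2
a_2 = 1: 19/3
a_3 = 3: 70/11

70/11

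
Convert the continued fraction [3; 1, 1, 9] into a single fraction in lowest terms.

67/19

Start with 9.
1 + 1/(9/1) = 1 + 1/9 = 10/9
1 + 1/(10/9) = 1 + 9/10 = 19/10
3 + 1/(19/10) = 3 + 10/19 = 67/19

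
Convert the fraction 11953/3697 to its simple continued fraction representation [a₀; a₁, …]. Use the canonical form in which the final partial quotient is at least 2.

11953 = 3·3697 + 862, so a_0 = 3
3697 = 4·862 + 249, so a_1 = 4
862 = 3·249 + 115, so a_2 = 3
249 = 2·115 + 19, so a_3 = 2
115 = 6·19 + 1, so a_4 = 6
19 = 19·1 + 0, so a_5 = 19

[3; 4, 3, 2, 6, 19]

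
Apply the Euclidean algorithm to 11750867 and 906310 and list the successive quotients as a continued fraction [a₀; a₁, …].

[12; 1, 28, 12, 15, 2, 7, 11]

11750867 ÷ 906310 → quotient 12, remainder 875147
906310 ÷ 875147 → quotient 1, remainder 31163
875147 ÷ 31163 → quotient 28, remainder 2583
31163 ÷ 2583 → quotient 12, remainder 167
2583 ÷ 167 → quotient 15, remainder 78
167 ÷ 78 → quotient 2, remainder 11
78 ÷ 11 → quotient 7, remainder 1
11 ÷ 1 → quotient 11, remainder 0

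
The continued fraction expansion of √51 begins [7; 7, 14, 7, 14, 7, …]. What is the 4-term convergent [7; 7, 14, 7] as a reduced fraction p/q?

Work from the innermost term outward:
Start with 7.
14 + 1/(7/1) = 14 + 1/7 = 99/7
7 + 1/(99/7) = 7 + 7/99 = 700/99
7 + 1/(700/99) = 7 + 99/700 = 4999/700

4999/700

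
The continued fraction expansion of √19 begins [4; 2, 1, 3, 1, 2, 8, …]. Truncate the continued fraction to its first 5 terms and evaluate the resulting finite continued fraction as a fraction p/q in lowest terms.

Starting at the tail and folding back:
Start with 1.
3 + 1/(1/1) = 3 + 1/1 = 4/1
1 + 1/(4/1) = 1 + 1/4 = 5/4
2 + 1/(5/4) = 2 + 4/5 = 14/5
4 + 1/(14/5) = 4 + 5/14 = 61/14

61/14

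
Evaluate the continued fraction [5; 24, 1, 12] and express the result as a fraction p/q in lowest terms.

1633/324

Start with 12.
1 + 1/(12/1) = 1 + 1/12 = 13/12
24 + 1/(13/12) = 24 + 12/13 = 324/13
5 + 1/(324/13) = 5 + 13/324 = 1633/324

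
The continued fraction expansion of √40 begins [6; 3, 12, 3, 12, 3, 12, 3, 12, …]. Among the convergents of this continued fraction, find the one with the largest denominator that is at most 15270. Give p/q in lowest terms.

a_0 = 6: 6/1  (≤ bound)
a_1 = 3: 19/3  (≤ bound)
a_2 = 12: 234/37  (≤ bound)
a_3 = 3: 721/114  (≤ bound)
a_4 = 12: 8886/1405  (≤ bound)
a_5 = 3: 27379/4329  (≤ bound)
a_6 = 12: 337434/53353  (> 15270, stop)

27379/4329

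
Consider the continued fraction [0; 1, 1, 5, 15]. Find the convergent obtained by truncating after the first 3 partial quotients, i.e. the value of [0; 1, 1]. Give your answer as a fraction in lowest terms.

Build up convergents one term at a time:
a_0 = 0: 0/1
a_1 = 1: 1/1
a_2 = 1: 1/2

1/2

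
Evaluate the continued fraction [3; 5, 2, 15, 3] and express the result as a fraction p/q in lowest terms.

1658/521

Work from the innermost term outward:
Start with 3.
15 + 1/(3/1) = 15 + 1/3 = 46/3
2 + 1/(46/3) = 2 + 3/46 = 95/46
5 + 1/(95/46) = 5 + 46/95 = 521/95
3 + 1/(521/95) = 3 + 95/521 = 1658/521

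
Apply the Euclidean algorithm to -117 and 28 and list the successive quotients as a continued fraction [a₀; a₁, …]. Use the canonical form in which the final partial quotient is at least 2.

-117 ÷ 28 → quotient -5, remainder 23
28 ÷ 23 → quotient 1, remainder 5
23 ÷ 5 → quotient 4, remainder 3
5 ÷ 3 → quotient 1, remainder 2
3 ÷ 2 → quotient 1, remainder 1
2 ÷ 1 → quotient 2, remainder 0

[-5; 1, 4, 1, 1, 2]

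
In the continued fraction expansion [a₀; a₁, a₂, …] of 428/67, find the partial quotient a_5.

1

Run the Euclidean algorithm, recording each quotient:
428 ÷ 67 → quotient 6, remainder 26
67 ÷ 26 → quotient 2, remainder 15
26 ÷ 15 → quotient 1, remainder 11
15 ÷ 11 → quotient 1, remainder 4
11 ÷ 4 → quotient 2, remainder 3
4 ÷ 3 → quotient 1, remainder 1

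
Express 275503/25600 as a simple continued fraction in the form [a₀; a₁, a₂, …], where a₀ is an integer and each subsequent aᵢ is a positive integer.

275503 = 10·25600 + 19503, so a_0 = 10
25600 = 1·19503 + 6097, so a_1 = 1
19503 = 3·6097 + 1212, so a_2 = 3
6097 = 5·1212 + 37, so a_3 = 5
1212 = 32·37 + 28, so a_4 = 32
37 = 1·28 + 9, so a_5 = 1
28 = 3·9 + 1, so a_6 = 3
9 = 9·1 + 0, so a_7 = 9

[10; 1, 3, 5, 32, 1, 3, 9]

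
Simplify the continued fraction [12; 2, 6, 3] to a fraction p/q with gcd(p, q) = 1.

Start with 3.
6 + 1/(3/1) = 6 + 1/3 = 19/3
2 + 1/(19/3) = 2 + 3/19 = 41/19
12 + 1/(41/19) = 12 + 19/41 = 511/41

511/41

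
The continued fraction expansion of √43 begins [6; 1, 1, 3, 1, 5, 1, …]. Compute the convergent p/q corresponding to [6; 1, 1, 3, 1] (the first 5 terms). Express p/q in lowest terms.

Start with 1.
3 + 1/(1/1) = 3 + 1/1 = 4/1
1 + 1/(4/1) = 1 + 1/4 = 5/4
1 + 1/(5/4) = 1 + 4/5 = 9/5
6 + 1/(9/5) = 6 + 5/9 = 59/9

59/9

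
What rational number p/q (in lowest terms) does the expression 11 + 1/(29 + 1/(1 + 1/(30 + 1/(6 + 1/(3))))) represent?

195743/17741

Use the convergent recurrence hₖ = aₖ·hₖ₋₁ + hₖ₋₂ (and likewise for the denominators kₖ):
a_0 = 11: 11/1
a_1 = 29: 320/29
a_2 = 1: 331/30
a_3 = 30: 10250/929
a_4 = 6: 61831/5604
a_5 = 3: 195743/17741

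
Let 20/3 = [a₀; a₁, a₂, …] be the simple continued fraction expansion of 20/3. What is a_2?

2

⌊20/3⌋ = 6, remainder 2
⌊3/2⌋ = 1, remainder 1
⌊2/1⌋ = 2, remainder 0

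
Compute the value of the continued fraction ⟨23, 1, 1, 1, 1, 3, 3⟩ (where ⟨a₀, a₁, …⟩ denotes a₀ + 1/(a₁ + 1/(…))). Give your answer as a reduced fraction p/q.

1393/59

a_0 = 23: 23/1
a_1 = 1: 24/1
a_2 = 1: 47/2
a_3 = 1: 71/3
a_4 = 1: 118/5
a_5 = 3: 425/18
a_6 = 3: 1393/59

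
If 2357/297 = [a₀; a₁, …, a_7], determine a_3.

1

2357 ÷ 297 → quotient 7, remainder 278
297 ÷ 278 → quotient 1, remainder 19
278 ÷ 19 → quotient 14, remainder 12
19 ÷ 12 → quotient 1, remainder 7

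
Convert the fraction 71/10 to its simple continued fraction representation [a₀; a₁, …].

[7; 10]

Run the Euclidean algorithm, recording each quotient:
⌊71/10⌋ = 7, remainder 1
⌊10/1⌋ = 10, remainder 0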